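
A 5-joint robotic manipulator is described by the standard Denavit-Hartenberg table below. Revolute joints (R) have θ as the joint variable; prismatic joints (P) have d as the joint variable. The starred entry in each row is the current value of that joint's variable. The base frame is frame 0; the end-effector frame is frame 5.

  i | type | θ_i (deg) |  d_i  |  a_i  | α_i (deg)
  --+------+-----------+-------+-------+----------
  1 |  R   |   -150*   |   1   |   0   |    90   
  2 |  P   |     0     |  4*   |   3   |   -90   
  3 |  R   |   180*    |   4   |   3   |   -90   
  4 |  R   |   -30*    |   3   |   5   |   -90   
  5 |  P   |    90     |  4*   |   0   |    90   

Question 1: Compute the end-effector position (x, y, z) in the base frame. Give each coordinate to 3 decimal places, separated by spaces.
after link 1: o_1 = (0.0000, 0.0000, 1.0000)
after link 2: o_2 = (-4.5981, 1.9641, 1.0000)
after link 3: o_3 = (-2.0000, 3.4641, 5.0000)
after link 4: o_4 = (0.2500, 8.2272, 7.5000)
after link 5: o_5 = (1.9821, 9.2272, 4.0359)

1.982 9.227 4.036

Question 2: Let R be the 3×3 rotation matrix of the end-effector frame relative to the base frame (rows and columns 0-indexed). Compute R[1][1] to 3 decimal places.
End-effector y-axis (col 1 of R) = (0.4330,0.2500,-0.8660)
R[1][1] = 0.2500

0.250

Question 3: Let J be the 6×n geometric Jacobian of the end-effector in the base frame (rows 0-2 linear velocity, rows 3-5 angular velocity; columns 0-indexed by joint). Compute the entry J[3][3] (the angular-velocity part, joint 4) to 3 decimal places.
-0.500

axis z_3 = (-0.5000,0.8660,0.0000); lever o_n−o_3 = (3.9821,5.7631,-0.9641)
cross product → J_v[:, 3] = (-0.8349,-0.4821,-6.3301)
J_ω[:, 3] = z_3
entry J[3][3] = -0.5000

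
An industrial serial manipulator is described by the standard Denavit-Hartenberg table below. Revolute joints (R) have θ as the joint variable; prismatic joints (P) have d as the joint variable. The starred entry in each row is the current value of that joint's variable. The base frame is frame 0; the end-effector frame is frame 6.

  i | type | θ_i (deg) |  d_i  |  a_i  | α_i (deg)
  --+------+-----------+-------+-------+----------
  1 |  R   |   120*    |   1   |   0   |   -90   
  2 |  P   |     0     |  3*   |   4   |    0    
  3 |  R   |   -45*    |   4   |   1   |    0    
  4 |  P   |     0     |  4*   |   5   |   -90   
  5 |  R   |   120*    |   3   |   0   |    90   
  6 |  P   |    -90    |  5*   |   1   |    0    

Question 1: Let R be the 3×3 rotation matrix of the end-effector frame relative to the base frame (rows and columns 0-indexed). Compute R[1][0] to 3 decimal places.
End-effector x-axis (col 0 of R) = (0.3536,-0.6124,0.7071)
R[1][0] = -0.6124

-0.612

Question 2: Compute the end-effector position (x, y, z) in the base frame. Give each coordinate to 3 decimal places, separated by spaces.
after link 1: o_1 = (0.0000, 0.0000, 1.0000)
after link 2: o_2 = (-4.5981, 1.9641, 1.0000)
after link 3: o_3 = (-8.4157, 0.5765, 1.7071)
after link 4: o_4 = (-13.6476, 1.6383, 5.2426)
after link 5: o_5 = (-14.7083, 3.4755, 3.1213)
after link 6: o_6 = (-13.7206, 6.7647, 6.8903)

-13.721 6.765 6.890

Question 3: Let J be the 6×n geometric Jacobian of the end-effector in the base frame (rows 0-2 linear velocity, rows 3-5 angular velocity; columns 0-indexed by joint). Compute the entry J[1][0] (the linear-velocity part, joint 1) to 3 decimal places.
axis z_0 = ẑ; lever o_n−o_0 = (-13.7206,6.7647,6.8903)
cross product → J_v[:, 0] = (-6.7647,-13.7206,0.0000)
J_ω[:, 0] = z_0
entry J[1][0] = -13.7206

-13.721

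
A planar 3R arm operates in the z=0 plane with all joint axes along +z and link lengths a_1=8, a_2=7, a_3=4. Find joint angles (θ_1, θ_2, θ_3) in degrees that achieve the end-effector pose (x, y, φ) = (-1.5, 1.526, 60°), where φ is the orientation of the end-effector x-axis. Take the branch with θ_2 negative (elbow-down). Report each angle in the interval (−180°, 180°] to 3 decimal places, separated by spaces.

wrist centre = target − a_3·(cos φ, sin φ) = (-3.5000, -1.9381)
cos θ_2 = (16.0062−8²−7²)/(2·8·7) = -0.8660; θ_2 = -149.9989° (elbow-down)
β = atan2(-1.9381,-3.5000) = -151.0248°; ψ = atan2(-3.5001,1.9379) = -61.0283°
θ_1 = β − ψ = -89.9965°
θ_3 = φ − θ_1 − θ_2 = -60.0046° (wrapped to (-180°,180°])

-89.997 -149.999 -60.005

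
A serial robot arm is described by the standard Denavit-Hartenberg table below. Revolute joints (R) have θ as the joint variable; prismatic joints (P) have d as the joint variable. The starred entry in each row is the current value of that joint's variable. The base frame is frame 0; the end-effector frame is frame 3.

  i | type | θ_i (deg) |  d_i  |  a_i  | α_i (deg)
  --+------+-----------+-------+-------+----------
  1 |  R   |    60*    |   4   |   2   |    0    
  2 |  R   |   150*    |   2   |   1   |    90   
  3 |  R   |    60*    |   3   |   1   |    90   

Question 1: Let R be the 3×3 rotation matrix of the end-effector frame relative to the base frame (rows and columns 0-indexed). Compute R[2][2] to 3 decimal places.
-0.500

End-effector z-axis (col 2 of R) = (-0.7500,-0.4330,-0.5000)
R[2][2] = -0.5000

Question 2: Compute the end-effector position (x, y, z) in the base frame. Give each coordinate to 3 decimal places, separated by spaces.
after link 1: o_1 = (1.0000, 1.7321, 4.0000)
after link 2: o_2 = (0.1340, 1.2321, 6.0000)
after link 3: o_3 = (-1.7990, 3.5801, 6.8660)

-1.799 3.580 6.866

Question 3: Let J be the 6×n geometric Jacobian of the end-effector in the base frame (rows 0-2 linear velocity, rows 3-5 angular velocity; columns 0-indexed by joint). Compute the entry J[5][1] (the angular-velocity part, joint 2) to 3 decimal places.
axis z_1 = (0.0000,0.0000,1.0000); lever o_n−o_1 = (-2.7990,1.8481,2.8660)
cross product → J_v[:, 1] = (-1.8481,-2.7990,0.0000)
J_ω[:, 1] = z_1
entry J[5][1] = 1.0000

1.000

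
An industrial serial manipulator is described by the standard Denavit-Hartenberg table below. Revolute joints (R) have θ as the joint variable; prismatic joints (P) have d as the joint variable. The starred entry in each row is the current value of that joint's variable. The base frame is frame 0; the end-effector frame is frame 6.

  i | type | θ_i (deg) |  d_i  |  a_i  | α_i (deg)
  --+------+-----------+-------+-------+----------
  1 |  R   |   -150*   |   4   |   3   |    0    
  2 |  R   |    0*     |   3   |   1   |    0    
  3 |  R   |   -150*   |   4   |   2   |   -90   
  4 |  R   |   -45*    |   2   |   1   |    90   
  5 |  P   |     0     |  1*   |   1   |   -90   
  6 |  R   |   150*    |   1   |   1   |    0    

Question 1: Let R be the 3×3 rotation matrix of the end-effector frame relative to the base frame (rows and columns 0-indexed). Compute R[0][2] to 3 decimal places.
End-effector z-axis (col 2 of R) = (-0.8660,0.5000,0.0000)
R[0][2] = -0.8660

-0.866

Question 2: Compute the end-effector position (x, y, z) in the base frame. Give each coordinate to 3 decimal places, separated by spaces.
-4.838 1.620 12.155

after link 1: o_1 = (-2.5981, -1.5000, 4.0000)
after link 2: o_2 = (-3.4641, -2.0000, 7.0000)
after link 3: o_3 = (-2.4641, -0.2679, 11.0000)
after link 4: o_4 = (-3.8426, 1.3444, 11.7071)
after link 5: o_5 = (-3.8426, 1.3444, 13.1213)
after link 6: o_6 = (-4.8380, 1.6203, 12.1554)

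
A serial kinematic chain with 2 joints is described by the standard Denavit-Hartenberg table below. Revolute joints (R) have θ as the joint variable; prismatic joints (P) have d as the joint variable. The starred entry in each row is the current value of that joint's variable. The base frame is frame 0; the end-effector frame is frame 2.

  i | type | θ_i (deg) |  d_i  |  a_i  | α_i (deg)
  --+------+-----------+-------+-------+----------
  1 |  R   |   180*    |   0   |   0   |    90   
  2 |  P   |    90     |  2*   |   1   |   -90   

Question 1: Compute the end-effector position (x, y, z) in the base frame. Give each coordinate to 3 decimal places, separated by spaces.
0.000 2.000 1.000

after link 1: o_1 = (0.0000, 0.0000, 0.0000)
after link 2: o_2 = (0.0000, 2.0000, 1.0000)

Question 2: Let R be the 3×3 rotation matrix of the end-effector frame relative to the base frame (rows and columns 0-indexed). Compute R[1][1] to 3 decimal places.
End-effector y-axis (col 1 of R) = (-0.0000,-1.0000,-0.0000)
R[1][1] = -1.0000

-1.000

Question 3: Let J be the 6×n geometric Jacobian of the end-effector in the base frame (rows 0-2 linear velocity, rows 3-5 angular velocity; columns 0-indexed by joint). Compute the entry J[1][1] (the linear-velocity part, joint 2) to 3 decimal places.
prismatic axis z_1 = (0.0000,1.0000,0.0000)
J_v[:, 1] = z_1; J_ω[:, 1] = (0,0,0)
entry J[1][1] = 1.0000

1.000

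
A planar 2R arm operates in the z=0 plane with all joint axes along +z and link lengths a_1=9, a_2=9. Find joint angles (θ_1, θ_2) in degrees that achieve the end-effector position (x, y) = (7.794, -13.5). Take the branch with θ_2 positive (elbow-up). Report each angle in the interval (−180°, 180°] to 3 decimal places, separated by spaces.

-90.001 60.001

cos θ_2 = (242.9964−9²−9²)/(2·9·9) = 0.5000; θ_2 = 60.0015° (elbow-up)
β = atan2(-13.5000,7.7940) = -60.0007°; ψ = atan2(7.7943,13.4998) = 30.0007°
θ_1 = β − ψ = -90.0015°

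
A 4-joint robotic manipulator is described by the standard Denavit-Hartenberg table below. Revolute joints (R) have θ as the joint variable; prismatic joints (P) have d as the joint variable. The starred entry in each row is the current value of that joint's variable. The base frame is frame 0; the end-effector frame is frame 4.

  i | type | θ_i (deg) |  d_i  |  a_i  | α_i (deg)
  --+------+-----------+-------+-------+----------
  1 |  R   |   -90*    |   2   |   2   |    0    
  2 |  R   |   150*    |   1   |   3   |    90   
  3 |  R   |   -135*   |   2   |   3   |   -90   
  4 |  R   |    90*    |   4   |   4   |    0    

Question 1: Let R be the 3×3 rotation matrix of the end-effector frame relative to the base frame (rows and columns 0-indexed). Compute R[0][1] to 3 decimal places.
End-effector y-axis (col 1 of R) = (0.3536,0.6124,0.7071)
R[0][1] = 0.3536

0.354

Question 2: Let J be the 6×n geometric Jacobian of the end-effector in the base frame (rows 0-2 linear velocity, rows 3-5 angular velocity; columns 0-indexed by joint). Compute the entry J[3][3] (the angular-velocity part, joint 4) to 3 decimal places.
0.354

axis z_3 = (0.3536,0.6124,-0.7071); lever o_n−o_3 = (-2.0499,4.4495,-2.8284)
cross product → J_v[:, 3] = (1.4142,2.4495,2.8284)
J_ω[:, 3] = z_3
entry J[3][3] = 0.3536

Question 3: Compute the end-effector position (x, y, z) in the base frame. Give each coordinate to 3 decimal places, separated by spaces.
after link 1: o_1 = (0.0000, -2.0000, 2.0000)
after link 2: o_2 = (1.5000, 0.5981, 3.0000)
after link 3: o_3 = (2.1714, -2.2390, 0.8787)
after link 4: o_4 = (0.1215, 2.2104, -1.9497)

0.122 2.210 -1.950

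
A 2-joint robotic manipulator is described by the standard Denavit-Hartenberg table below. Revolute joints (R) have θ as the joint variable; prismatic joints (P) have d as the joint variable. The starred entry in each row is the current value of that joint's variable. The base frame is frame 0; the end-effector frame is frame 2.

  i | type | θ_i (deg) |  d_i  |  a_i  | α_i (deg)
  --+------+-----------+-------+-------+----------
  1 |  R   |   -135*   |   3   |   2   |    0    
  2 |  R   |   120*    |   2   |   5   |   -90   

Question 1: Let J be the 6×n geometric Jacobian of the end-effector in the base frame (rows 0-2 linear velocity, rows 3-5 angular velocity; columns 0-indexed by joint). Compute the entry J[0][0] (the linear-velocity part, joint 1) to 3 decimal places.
2.708

axis z_0 = ẑ; lever o_n−o_0 = (3.4154,-2.7083,5.0000)
cross product → J_v[:, 0] = (2.7083,3.4154,-0.0000)
J_ω[:, 0] = z_0
entry J[0][0] = 2.7083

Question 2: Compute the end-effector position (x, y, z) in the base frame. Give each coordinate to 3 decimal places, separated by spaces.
after link 1: o_1 = (-1.4142, -1.4142, 3.0000)
after link 2: o_2 = (3.4154, -2.7083, 5.0000)

3.415 -2.708 5.000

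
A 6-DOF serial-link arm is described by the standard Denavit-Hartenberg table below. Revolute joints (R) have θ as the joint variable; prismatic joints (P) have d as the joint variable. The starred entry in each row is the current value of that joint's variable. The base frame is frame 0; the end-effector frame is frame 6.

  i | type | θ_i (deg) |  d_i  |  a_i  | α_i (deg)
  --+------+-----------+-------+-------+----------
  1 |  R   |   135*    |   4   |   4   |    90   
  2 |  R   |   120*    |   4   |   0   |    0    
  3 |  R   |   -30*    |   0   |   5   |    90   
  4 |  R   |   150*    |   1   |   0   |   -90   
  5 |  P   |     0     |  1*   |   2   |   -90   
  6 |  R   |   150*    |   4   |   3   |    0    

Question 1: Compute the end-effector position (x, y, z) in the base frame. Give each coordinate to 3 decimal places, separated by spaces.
after link 1: o_1 = (-2.8284, 2.8284, 4.0000)
after link 2: o_2 = (0.0000, 5.6569, 4.0000)
after link 3: o_3 = (0.0000, 5.6569, 9.0000)
after link 4: o_4 = (-0.7071, 6.3640, 9.0000)
after link 5: o_5 = (-0.6124, 6.4587, 6.7679)
after link 6: o_6 = (2.2161, 3.6303, 9.7679)

2.216 3.630 9.768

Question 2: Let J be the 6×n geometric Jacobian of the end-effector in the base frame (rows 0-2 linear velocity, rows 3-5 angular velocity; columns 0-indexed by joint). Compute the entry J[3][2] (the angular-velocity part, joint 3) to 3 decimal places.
0.707

axis z_2 = (0.7071,0.7071,0.0000); lever o_n−o_2 = (2.2161,-2.0266,5.7679)
cross product → J_v[:, 2] = (4.0786,-4.0786,-3.0000)
J_ω[:, 2] = z_2
entry J[3][2] = 0.7071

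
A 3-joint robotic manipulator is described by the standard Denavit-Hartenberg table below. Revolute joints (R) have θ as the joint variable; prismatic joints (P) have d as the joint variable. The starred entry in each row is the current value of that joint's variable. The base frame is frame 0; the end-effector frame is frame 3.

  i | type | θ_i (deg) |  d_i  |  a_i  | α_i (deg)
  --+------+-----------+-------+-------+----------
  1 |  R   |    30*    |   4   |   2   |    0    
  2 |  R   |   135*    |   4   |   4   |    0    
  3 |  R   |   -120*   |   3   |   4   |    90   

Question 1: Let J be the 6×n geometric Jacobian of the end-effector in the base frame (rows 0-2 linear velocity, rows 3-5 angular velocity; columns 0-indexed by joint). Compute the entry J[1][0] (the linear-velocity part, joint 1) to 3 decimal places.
0.697

axis z_0 = ẑ; lever o_n−o_0 = (0.6968,4.8637,11.0000)
cross product → J_v[:, 0] = (-4.8637,0.6968,0.0000)
J_ω[:, 0] = z_0
entry J[1][0] = 0.6968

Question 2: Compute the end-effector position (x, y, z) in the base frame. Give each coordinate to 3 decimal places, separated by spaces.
after link 1: o_1 = (1.7321, 1.0000, 4.0000)
after link 2: o_2 = (-2.1317, 2.0353, 8.0000)
after link 3: o_3 = (0.6968, 4.8637, 11.0000)

0.697 4.864 11.000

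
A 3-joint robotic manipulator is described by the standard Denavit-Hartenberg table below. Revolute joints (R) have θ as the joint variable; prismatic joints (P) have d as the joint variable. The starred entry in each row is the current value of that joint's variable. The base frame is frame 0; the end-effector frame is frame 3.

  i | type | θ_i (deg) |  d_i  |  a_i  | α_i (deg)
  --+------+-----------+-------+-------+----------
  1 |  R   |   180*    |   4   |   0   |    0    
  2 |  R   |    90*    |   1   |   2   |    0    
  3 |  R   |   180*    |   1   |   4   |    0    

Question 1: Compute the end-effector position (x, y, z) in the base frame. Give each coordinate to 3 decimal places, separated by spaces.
after link 1: o_1 = (0.0000, 0.0000, 4.0000)
after link 2: o_2 = (-0.0000, -2.0000, 5.0000)
after link 3: o_3 = (0.0000, 2.0000, 6.0000)

0.000 2.000 6.000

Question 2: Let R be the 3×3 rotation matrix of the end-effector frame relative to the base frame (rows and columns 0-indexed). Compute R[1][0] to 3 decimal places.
End-effector x-axis (col 0 of R) = (0.0000,1.0000,0.0000)
R[1][0] = 1.0000

1.000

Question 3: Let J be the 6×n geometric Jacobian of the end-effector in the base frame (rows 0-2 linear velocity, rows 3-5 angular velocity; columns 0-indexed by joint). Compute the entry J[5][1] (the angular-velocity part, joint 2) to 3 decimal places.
1.000

axis z_1 = (0.0000,0.0000,1.0000); lever o_n−o_1 = (0.0000,2.0000,2.0000)
cross product → J_v[:, 1] = (-2.0000,0.0000,0.0000)
J_ω[:, 1] = z_1
entry J[5][1] = 1.0000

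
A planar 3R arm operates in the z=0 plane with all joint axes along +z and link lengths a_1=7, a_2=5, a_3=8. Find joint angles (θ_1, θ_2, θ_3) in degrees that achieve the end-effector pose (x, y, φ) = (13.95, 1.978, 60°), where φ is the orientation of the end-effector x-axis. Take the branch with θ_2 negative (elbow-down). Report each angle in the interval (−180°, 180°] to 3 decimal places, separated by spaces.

wrist centre = target − a_3·(cos φ, sin φ) = (9.9500, -4.9502)
cos θ_2 = (123.5070−7²−5²)/(2·7·5) = 0.7072; θ_2 = -44.9890° (elbow-down)
β = atan2(-4.9502,9.9500) = -26.4507°; ψ = atan2(-3.5349,10.5362) = -18.5464°
θ_1 = β − ψ = -7.9043°
θ_3 = φ − θ_1 − θ_2 = 112.8933° (wrapped to (-180°,180°])

-7.904 -44.989 112.893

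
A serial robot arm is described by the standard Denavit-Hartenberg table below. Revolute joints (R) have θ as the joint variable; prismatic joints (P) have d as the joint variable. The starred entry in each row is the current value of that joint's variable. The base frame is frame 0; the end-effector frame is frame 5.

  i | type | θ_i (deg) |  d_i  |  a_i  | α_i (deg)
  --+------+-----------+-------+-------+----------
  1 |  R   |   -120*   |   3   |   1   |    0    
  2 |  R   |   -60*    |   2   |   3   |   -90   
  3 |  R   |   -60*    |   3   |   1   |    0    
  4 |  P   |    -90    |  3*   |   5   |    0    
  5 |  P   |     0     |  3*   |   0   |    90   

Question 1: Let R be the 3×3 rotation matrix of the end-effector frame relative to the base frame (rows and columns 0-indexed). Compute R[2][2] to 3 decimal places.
-0.866

End-effector z-axis (col 2 of R) = (0.5000,0.0000,-0.8660)
R[2][2] = -0.8660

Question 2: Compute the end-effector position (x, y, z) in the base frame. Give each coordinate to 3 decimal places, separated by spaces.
after link 1: o_1 = (-0.5000, -0.8660, 3.0000)
after link 2: o_2 = (-3.5000, -0.8660, 5.0000)
after link 3: o_3 = (-4.0000, -3.8660, 5.8660)
after link 4: o_4 = (0.3301, -6.8660, 8.3660)
after link 5: o_5 = (0.3301, -9.8660, 8.3660)

0.330 -9.866 8.366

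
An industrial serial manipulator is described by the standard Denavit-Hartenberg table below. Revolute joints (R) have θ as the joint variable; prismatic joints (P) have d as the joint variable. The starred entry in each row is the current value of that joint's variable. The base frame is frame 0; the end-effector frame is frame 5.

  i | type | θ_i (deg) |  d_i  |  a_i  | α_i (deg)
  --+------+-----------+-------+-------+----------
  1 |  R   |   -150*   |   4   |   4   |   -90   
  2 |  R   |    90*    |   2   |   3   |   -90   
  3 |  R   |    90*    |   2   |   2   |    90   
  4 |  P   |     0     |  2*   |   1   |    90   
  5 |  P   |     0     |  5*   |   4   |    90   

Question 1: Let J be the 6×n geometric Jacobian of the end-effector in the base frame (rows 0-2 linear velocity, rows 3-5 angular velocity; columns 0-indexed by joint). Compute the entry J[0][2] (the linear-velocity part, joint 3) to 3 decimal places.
-1.000

axis z_2 = (0.8660,0.5000,-0.0000); lever o_n−o_2 = (-6.0981,4.5622,-2.0000)
cross product → J_v[:, 2] = (-1.0000,1.7321,7.0000)
J_ω[:, 2] = z_2
entry J[0][2] = -1.0000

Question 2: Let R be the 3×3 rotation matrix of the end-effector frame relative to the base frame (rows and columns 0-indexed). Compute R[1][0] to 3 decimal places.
End-effector x-axis (col 0 of R) = (-0.5000,0.8660,-0.0000)
R[1][0] = 0.8660

0.866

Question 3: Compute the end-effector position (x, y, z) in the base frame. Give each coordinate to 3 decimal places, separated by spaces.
-8.562 0.830 -1.000

after link 1: o_1 = (-3.4641, -2.0000, 4.0000)
after link 2: o_2 = (-2.4641, -3.7321, 1.0000)
after link 3: o_3 = (-1.7321, -1.0000, 1.0000)
after link 4: o_4 = (-2.2321, -0.1340, -1.0000)
after link 5: o_5 = (-8.5622, 0.8301, -1.0000)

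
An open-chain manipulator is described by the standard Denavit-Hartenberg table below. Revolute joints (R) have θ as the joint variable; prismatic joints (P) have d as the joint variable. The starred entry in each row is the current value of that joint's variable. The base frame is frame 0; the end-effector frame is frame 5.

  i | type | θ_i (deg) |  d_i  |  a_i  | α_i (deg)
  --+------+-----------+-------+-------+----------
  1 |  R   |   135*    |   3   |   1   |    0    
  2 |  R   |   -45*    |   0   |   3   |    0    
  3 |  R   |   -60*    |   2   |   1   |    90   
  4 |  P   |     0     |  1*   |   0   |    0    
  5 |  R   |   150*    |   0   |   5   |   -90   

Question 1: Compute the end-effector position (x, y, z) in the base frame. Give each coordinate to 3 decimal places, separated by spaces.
after link 1: o_1 = (-0.7071, 0.7071, 3.0000)
after link 2: o_2 = (-0.7071, 3.7071, 3.0000)
after link 3: o_3 = (0.1589, 4.2071, 5.0000)
after link 4: o_4 = (0.6589, 3.3411, 5.0000)
after link 5: o_5 = (-3.0911, 1.1760, 7.5000)

-3.091 1.176 7.500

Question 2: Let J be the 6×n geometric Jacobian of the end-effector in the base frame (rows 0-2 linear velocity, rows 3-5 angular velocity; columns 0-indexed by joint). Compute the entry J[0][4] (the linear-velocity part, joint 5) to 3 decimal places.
axis z_4 = (0.5000,-0.8660,0.0000); lever o_n−o_4 = (-3.7500,-2.1651,2.5000)
cross product → J_v[:, 4] = (-2.1651,-1.2500,-4.3301)
J_ω[:, 4] = z_4
entry J[0][4] = -2.1651

-2.165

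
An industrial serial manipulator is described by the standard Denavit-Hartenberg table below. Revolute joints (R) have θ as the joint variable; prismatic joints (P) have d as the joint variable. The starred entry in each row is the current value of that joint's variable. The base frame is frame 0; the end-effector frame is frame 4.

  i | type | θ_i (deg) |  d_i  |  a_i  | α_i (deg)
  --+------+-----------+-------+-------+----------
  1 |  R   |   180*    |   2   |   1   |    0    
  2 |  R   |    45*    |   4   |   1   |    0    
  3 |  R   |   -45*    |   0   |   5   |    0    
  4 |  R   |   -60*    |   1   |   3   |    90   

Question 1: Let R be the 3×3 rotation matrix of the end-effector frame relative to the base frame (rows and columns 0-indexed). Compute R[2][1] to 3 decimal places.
End-effector y-axis (col 1 of R) = (-0.0000,-0.0000,1.0000)
R[2][1] = 1.0000

1.000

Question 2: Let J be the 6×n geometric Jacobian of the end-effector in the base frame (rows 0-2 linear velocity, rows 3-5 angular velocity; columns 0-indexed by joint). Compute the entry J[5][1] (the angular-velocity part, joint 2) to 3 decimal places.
axis z_1 = (0.0000,0.0000,1.0000); lever o_n−o_1 = (-7.2071,1.8910,5.0000)
cross product → J_v[:, 1] = (-1.8910,-7.2071,0.0000)
J_ω[:, 1] = z_1
entry J[5][1] = 1.0000

1.000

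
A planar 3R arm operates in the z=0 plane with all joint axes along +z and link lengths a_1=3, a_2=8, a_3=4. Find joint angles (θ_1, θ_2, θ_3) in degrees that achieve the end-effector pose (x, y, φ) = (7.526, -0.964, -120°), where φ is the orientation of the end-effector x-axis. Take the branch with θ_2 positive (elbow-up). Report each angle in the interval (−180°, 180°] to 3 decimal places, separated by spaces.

-30.004 60.007 -150.002

wrist centre = target − a_3·(cos φ, sin φ) = (9.5260, 2.5001)
cos θ_2 = (96.9952−3²−8²)/(2·3·8) = 0.4999; θ_2 = 60.0066° (elbow-up)
β = atan2(2.5001,9.5260) = 14.7056°; ψ = atan2(6.9287,6.9992) = 44.7099°
θ_1 = β − ψ = -30.0042°
θ_3 = φ − θ_1 − θ_2 = -150.0024° (wrapped to (-180°,180°])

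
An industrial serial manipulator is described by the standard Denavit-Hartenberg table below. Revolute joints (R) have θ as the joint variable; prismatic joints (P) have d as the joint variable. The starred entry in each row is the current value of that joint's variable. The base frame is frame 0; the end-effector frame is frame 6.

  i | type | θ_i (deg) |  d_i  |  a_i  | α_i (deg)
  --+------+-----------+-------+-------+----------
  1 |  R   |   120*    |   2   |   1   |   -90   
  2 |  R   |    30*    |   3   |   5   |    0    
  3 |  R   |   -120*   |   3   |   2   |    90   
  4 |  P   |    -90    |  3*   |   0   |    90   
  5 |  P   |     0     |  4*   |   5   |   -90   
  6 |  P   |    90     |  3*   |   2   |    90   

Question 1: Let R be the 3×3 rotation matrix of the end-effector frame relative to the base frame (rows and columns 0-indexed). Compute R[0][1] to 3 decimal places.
End-effector y-axis (col 1 of R) = (0.5000,-0.8660,0.0000)
R[0][1] = 0.5000

0.500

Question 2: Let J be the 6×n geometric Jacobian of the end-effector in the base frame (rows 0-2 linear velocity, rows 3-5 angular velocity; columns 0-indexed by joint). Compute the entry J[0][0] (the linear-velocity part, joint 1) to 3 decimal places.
axis z_0 = ẑ; lever o_n−o_0 = (-0.5311,-1.0801,-0.5000)
cross product → J_v[:, 0] = (1.0801,-0.5311,0.0000)
J_ω[:, 0] = z_0
entry J[0][0] = 1.0801

1.080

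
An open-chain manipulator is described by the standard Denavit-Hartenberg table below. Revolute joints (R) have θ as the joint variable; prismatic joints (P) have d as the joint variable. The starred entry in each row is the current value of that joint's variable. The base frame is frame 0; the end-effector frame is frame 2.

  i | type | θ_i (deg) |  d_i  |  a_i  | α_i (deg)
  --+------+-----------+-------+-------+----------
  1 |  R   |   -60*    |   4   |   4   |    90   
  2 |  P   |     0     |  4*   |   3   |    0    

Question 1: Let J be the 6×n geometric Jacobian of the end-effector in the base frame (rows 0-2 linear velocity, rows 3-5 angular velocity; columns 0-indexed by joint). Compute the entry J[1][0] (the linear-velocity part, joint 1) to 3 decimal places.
0.036

axis z_0 = ẑ; lever o_n−o_0 = (0.0359,-8.0622,4.0000)
cross product → J_v[:, 0] = (8.0622,0.0359,-0.0000)
J_ω[:, 0] = z_0
entry J[1][0] = 0.0359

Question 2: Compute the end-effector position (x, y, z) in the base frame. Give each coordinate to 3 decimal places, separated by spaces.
after link 1: o_1 = (2.0000, -3.4641, 4.0000)
after link 2: o_2 = (0.0359, -8.0622, 4.0000)

0.036 -8.062 4.000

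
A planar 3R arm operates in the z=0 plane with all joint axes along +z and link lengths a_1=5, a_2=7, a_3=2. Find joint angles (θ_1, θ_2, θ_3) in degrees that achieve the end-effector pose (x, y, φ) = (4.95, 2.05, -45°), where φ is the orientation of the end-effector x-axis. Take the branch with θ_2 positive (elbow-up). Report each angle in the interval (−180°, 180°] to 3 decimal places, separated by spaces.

wrist centre = target − a_3·(cos φ, sin φ) = (3.5358, 3.4642)
cos θ_2 = (24.5026−5²−7²)/(2·5·7) = -0.7071; θ_2 = 135.0000° (elbow-up)
β = atan2(3.4642,3.5358) = 44.4142°; ψ = atan2(4.9498,0.0503) = 89.4183°
θ_1 = β − ψ = -45.0041°
θ_3 = φ − θ_1 − θ_2 = -134.9959° (wrapped to (-180°,180°])

-45.004 135.000 -134.996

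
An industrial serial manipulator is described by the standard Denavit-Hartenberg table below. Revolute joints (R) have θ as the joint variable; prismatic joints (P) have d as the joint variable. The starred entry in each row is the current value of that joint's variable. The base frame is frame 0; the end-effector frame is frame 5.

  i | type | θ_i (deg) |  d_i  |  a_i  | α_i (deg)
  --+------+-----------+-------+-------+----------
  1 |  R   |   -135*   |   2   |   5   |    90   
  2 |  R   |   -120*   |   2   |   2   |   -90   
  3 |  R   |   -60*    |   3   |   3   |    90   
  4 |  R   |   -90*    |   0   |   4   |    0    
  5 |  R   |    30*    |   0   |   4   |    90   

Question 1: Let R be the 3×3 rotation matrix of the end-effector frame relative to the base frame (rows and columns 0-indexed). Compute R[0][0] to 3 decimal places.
0.313

End-effector x-axis (col 0 of R) = (0.3125,0.9249,0.2165)
R[0][0] = 0.3125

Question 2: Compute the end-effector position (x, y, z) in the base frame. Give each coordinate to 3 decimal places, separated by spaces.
-3.687 5.265 0.335

after link 1: o_1 = (-3.5355, -3.5355, 2.0000)
after link 2: o_2 = (-4.2426, -1.4142, 0.2679)
after link 3: o_3 = (-7.3865, -0.8839, -2.5311)
after link 4: o_4 = (-4.9371, 1.5656, -0.5311)
after link 5: o_5 = (-3.6869, 5.2652, 0.3349)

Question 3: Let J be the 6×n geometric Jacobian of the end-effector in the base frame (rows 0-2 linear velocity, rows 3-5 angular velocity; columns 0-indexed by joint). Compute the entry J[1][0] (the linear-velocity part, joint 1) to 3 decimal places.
-3.687

axis z_0 = ẑ; lever o_n−o_0 = (-3.6869,5.2652,0.3349)
cross product → J_v[:, 0] = (-5.2652,-3.6869,0.0000)
J_ω[:, 0] = z_0
entry J[1][0] = -3.6869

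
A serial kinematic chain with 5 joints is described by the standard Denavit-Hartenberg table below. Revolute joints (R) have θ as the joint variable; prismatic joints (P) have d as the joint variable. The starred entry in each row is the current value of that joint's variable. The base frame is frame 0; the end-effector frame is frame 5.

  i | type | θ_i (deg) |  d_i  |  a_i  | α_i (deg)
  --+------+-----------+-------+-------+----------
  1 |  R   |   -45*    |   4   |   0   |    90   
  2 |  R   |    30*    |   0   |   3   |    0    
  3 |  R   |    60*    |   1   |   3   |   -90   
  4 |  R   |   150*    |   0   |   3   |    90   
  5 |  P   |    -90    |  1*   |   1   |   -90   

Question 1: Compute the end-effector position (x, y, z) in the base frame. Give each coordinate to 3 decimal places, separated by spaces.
after link 1: o_1 = (0.0000, 0.0000, 4.0000)
after link 2: o_2 = (1.8371, -1.8371, 5.5000)
after link 3: o_3 = (1.1300, -2.5442, 8.5000)
after link 4: o_4 = (2.1907, -1.4836, 5.9019)
after link 5: o_5 = (3.5101, -1.5783, 6.4019)

3.510 -1.578 6.402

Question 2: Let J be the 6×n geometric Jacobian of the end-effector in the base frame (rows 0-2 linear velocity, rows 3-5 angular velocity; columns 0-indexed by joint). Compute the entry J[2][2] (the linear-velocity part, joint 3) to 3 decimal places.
1.000

axis z_2 = (-0.7071,-0.7071,0.0000); lever o_n−o_2 = (1.6730,0.2588,0.9019)
cross product → J_v[:, 2] = (-0.6378,0.6378,1.0000)
J_ω[:, 2] = z_2
entry J[2][2] = 1.0000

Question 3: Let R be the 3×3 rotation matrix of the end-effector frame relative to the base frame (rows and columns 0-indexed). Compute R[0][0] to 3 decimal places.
0.707

End-effector x-axis (col 0 of R) = (0.7071,-0.7071,-0.0000)
R[0][0] = 0.7071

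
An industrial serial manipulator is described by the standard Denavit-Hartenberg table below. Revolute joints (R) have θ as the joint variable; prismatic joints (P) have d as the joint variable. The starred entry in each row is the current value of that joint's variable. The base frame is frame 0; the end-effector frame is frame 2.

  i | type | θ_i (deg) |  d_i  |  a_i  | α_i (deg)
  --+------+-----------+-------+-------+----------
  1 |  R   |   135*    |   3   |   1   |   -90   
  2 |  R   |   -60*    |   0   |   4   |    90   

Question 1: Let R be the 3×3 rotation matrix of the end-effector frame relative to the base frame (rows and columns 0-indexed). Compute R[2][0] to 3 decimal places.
0.866

End-effector x-axis (col 0 of R) = (-0.3536,0.3536,0.8660)
R[2][0] = 0.8660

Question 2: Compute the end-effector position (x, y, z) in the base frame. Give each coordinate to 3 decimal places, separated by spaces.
after link 1: o_1 = (-0.7071, 0.7071, 3.0000)
after link 2: o_2 = (-2.1213, 2.1213, 6.4641)

-2.121 2.121 6.464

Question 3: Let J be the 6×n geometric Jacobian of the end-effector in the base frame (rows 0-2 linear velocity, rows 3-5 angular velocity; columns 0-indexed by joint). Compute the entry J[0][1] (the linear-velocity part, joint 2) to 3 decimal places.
axis z_1 = (-0.7071,-0.7071,0.0000); lever o_n−o_1 = (-1.4142,1.4142,3.4641)
cross product → J_v[:, 1] = (-2.4495,2.4495,-2.0000)
J_ω[:, 1] = z_1
entry J[0][1] = -2.4495

-2.449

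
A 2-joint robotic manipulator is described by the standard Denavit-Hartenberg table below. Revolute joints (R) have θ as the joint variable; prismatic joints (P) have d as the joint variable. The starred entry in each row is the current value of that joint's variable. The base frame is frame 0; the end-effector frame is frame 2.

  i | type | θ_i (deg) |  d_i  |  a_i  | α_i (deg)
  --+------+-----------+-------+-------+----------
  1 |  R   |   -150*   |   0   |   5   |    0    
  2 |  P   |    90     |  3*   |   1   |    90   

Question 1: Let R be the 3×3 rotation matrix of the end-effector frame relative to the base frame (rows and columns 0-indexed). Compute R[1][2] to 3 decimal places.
End-effector z-axis (col 2 of R) = (-0.8660,-0.5000,0.0000)
R[1][2] = -0.5000

-0.500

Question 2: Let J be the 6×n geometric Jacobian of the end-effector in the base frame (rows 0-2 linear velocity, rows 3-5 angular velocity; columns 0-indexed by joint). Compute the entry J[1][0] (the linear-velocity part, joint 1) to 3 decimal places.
-3.830

axis z_0 = ẑ; lever o_n−o_0 = (-3.8301,-3.3660,3.0000)
cross product → J_v[:, 0] = (3.3660,-3.8301,0.0000)
J_ω[:, 0] = z_0
entry J[1][0] = -3.8301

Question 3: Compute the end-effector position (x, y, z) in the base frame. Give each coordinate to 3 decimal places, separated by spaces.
-3.830 -3.366 3.000

after link 1: o_1 = (-4.3301, -2.5000, 0.0000)
after link 2: o_2 = (-3.8301, -3.3660, 3.0000)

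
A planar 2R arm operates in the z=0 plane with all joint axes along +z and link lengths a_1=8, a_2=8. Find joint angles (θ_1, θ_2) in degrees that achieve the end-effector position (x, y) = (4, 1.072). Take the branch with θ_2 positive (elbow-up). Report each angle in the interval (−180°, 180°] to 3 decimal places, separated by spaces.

-59.997 150.000

cos θ_2 = (17.1492−8²−8²)/(2·8·8) = -0.8660; θ_2 = 149.9996° (elbow-up)
β = atan2(1.0720,4.0000) = 15.0027°; ψ = atan2(4.0000,1.0718) = 74.9998°
θ_1 = β − ψ = -59.9971°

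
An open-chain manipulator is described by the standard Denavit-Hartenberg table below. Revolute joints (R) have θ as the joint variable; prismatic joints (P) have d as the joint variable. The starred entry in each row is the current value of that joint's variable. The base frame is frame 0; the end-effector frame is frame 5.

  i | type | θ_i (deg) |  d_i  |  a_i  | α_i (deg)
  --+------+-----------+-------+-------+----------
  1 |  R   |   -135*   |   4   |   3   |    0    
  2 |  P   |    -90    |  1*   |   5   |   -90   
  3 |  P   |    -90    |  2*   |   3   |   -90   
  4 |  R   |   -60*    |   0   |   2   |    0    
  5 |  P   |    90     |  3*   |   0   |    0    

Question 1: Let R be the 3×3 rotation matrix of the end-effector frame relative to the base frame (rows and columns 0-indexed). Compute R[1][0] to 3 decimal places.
0.354

End-effector x-axis (col 0 of R) = (0.3536,0.3536,0.8660)
R[1][0] = 0.3536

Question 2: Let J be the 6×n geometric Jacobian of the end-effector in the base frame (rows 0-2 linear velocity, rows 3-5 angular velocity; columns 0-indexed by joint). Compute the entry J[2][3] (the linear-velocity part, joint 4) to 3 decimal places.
axis z_3 = (-0.7071,0.7071,-0.0000); lever o_n−o_3 = (-3.3461,0.8966,1.0000)
cross product → J_v[:, 3] = (0.7071,0.7071,1.7321)
J_ω[:, 3] = z_3
entry J[2][3] = 1.7321

1.732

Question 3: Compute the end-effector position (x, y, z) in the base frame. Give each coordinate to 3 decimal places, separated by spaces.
-10.417 0.897 9.000

after link 1: o_1 = (-2.1213, -2.1213, 4.0000)
after link 2: o_2 = (-5.6569, 1.4142, 5.0000)
after link 3: o_3 = (-7.0711, -0.0000, 8.0000)
after link 4: o_4 = (-8.2958, -1.2247, 9.0000)
after link 5: o_5 = (-10.4171, 0.8966, 9.0000)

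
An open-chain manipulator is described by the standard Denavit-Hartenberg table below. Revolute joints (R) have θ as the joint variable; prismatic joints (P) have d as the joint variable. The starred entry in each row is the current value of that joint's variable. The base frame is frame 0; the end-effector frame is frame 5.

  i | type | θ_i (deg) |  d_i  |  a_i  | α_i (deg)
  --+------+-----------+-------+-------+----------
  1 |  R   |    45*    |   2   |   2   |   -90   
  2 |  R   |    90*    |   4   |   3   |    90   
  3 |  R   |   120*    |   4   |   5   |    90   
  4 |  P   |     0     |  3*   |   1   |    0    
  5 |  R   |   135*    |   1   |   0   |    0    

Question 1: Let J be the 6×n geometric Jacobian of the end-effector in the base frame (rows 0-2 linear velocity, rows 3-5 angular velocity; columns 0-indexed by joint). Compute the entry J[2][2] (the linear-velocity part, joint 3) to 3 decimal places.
axis z_2 = (0.7071,0.7071,0.0000); lever o_n−o_2 = (-2.2600,7.9169,-0.4641)
cross product → J_v[:, 2] = (-0.3282,0.3282,7.1962)
J_ω[:, 2] = z_2
entry J[2][2] = 7.1962

7.196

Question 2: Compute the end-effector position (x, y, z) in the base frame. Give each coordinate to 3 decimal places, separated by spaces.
-3.674 12.160 -1.464

after link 1: o_1 = (1.4142, 1.4142, 2.0000)
after link 2: o_2 = (-1.4142, 4.2426, -1.0000)
after link 3: o_3 = (-1.6476, 10.1329, 1.5000)
after link 4: o_4 = (-3.3207, 11.8060, -0.5981)
after link 5: o_5 = (-3.6742, 12.1595, -1.4641)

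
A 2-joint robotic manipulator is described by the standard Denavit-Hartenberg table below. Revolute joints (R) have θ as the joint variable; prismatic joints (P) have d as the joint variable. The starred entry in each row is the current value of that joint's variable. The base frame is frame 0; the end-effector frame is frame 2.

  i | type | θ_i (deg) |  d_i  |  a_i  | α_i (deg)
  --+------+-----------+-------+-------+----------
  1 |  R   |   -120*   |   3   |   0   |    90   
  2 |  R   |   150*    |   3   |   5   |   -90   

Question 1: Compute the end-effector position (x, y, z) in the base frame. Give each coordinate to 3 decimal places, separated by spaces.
after link 1: o_1 = (0.0000, 0.0000, 3.0000)
after link 2: o_2 = (-0.4330, 5.2500, 5.5000)

-0.433 5.250 5.500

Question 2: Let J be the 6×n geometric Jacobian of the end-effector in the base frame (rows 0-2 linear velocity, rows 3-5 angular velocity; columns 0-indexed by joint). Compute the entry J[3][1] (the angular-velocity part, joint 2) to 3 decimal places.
axis z_1 = (-0.8660,0.5000,0.0000); lever o_n−o_1 = (-0.4330,5.2500,2.5000)
cross product → J_v[:, 1] = (1.2500,2.1651,-4.3301)
J_ω[:, 1] = z_1
entry J[3][1] = -0.8660

-0.866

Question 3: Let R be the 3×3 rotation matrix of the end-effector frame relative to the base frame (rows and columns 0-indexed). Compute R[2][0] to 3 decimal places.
0.500

End-effector x-axis (col 0 of R) = (0.4330,0.7500,0.5000)
R[2][0] = 0.5000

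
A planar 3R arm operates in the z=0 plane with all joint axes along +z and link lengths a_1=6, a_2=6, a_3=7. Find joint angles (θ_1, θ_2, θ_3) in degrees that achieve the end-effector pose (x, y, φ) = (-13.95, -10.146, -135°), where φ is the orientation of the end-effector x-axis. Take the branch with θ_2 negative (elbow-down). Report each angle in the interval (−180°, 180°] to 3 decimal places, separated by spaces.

-120.003 -59.995 44.998

wrist centre = target − a_3·(cos φ, sin φ) = (-9.0003, -5.1963)
cos θ_2 = (108.0056−6²−6²)/(2·6·6) = 0.5001; θ_2 = -59.9949° (elbow-down)
β = atan2(-5.1963,-9.0003) = -150.0002°; ψ = atan2(-5.1959,9.0005) = -29.9974°
θ_1 = β − ψ = -120.0028°
θ_3 = φ − θ_1 − θ_2 = 44.9977° (wrapped to (-180°,180°])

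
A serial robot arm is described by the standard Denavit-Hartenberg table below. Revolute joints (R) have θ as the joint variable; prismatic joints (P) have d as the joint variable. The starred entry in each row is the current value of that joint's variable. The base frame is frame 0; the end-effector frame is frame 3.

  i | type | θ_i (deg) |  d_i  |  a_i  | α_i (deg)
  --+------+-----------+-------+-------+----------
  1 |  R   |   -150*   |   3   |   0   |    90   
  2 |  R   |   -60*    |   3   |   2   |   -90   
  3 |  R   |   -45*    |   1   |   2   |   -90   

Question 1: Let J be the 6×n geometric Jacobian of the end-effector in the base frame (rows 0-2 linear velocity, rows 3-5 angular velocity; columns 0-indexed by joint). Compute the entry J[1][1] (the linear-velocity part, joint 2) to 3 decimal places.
axis z_1 = (-0.5000,0.8660,0.0000); lever o_n−o_1 = (-4.4355,2.5363,-2.4568)
cross product → J_v[:, 1] = (-2.1276,-1.2284,2.5731)
J_ω[:, 1] = z_1
entry J[1][1] = -1.2284

-1.228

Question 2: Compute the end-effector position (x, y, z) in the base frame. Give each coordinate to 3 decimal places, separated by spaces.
-4.436 2.536 0.543

after link 1: o_1 = (0.0000, 0.0000, 3.0000)
after link 2: o_2 = (-2.3660, 2.0981, 1.2679)
after link 3: o_3 = (-4.4355, 2.5363, 0.5432)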